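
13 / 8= 1.62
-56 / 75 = -0.75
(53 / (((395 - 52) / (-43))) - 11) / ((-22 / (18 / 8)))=13617 / 7546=1.80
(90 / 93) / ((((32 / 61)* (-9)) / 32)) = -610 / 93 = -6.56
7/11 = 0.64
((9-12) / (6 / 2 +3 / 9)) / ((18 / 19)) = -19 / 20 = -0.95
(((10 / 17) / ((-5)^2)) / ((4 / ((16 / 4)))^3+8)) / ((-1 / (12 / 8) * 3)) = -1 / 765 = -0.00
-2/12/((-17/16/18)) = 48/17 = 2.82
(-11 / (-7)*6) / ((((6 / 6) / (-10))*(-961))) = 660 / 6727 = 0.10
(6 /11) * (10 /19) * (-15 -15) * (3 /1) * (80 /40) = -10800 /209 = -51.67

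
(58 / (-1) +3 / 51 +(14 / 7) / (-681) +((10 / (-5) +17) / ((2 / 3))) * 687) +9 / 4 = 713226827 / 46308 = 15401.81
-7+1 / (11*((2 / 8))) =-73 / 11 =-6.64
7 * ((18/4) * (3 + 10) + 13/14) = 416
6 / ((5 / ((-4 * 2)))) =-48 / 5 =-9.60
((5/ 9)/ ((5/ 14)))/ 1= 14/ 9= 1.56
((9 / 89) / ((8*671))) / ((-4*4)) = -9 / 7644032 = -0.00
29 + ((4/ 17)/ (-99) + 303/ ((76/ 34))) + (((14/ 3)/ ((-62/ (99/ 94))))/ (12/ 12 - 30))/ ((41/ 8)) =18230941017827/ 110792182842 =164.55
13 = 13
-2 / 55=-0.04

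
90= 90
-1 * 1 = -1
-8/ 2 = -4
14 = 14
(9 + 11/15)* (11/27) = 1606/405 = 3.97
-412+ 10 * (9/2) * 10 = 38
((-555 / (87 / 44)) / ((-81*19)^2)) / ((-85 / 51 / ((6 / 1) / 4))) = 814 / 7631901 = 0.00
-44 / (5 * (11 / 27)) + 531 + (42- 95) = 2282 / 5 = 456.40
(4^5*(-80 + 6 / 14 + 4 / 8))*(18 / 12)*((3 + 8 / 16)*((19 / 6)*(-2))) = 2692224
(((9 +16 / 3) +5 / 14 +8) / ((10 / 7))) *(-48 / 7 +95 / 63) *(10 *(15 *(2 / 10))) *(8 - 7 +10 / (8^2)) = -11882957 / 4032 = -2947.16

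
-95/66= -1.44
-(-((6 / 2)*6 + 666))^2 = -467856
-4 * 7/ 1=-28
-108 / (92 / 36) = -972 / 23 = -42.26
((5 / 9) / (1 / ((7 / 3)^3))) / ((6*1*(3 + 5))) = 1715 / 11664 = 0.15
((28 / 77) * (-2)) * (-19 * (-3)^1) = -456 / 11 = -41.45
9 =9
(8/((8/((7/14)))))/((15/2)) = 1/15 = 0.07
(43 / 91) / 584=43 / 53144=0.00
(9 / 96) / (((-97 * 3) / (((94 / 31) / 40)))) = -0.00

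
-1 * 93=-93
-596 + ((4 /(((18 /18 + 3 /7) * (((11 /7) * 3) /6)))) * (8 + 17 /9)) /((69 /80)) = -3792172 /6831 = -555.14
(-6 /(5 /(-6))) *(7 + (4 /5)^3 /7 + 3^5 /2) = 4050054 /4375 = 925.73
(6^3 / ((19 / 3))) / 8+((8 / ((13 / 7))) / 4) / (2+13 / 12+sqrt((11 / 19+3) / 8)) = 4049241 / 874627 - 144* sqrt(646) / 46033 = 4.55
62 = 62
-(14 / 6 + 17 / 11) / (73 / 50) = -2.66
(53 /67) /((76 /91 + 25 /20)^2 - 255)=-7022288 /2225096733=-0.00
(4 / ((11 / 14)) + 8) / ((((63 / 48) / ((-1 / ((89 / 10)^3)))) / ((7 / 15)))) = -51200 / 7754659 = -0.01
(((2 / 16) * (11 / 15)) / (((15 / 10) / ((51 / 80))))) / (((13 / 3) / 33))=6171 / 20800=0.30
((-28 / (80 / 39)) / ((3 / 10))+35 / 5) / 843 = -77 / 1686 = -0.05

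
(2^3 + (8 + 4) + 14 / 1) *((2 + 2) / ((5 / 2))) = 272 / 5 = 54.40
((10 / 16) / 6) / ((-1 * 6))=-5 / 288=-0.02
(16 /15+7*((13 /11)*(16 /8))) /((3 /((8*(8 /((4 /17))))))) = 790432 /495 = 1596.83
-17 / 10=-1.70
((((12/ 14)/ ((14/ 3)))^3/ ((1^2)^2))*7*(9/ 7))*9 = 59049/ 117649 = 0.50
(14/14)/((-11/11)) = -1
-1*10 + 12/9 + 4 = -14/3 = -4.67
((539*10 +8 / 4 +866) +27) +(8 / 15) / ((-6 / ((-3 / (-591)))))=55716521 / 8865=6285.00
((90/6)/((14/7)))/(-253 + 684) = 0.02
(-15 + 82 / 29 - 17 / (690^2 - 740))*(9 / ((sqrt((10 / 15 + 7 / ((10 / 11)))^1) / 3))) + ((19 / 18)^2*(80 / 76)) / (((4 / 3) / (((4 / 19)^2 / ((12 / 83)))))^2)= 34445 / 555579 - 4530669471*sqrt(7530) / 3460145440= -113.56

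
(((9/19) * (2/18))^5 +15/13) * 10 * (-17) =-6314054660/32189287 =-196.15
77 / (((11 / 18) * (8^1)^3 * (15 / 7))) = 147 / 1280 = 0.11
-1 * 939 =-939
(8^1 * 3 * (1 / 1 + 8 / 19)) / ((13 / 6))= 3888 / 247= 15.74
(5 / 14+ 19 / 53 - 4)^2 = 5938969 / 550564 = 10.79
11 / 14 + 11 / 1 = 11.79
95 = 95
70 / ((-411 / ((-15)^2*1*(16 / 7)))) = -87.59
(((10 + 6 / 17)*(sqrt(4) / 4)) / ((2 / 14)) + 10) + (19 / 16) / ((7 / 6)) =44985 / 952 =47.25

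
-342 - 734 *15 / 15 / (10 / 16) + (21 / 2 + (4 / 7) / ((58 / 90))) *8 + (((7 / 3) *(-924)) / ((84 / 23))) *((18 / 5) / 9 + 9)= -21237169 / 3045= -6974.44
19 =19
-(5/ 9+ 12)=-12.56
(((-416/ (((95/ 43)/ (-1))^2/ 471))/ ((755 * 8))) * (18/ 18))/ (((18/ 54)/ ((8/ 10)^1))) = -543428496/ 34069375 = -15.95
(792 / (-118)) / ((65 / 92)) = -36432 / 3835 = -9.50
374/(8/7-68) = -1309/234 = -5.59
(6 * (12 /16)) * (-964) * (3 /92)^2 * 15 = -292815 /4232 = -69.19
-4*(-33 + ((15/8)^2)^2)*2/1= 84543/512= 165.12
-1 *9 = -9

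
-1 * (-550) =550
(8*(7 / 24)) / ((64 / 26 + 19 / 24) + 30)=728 / 10375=0.07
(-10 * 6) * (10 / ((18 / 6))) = -200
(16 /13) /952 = 2 /1547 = 0.00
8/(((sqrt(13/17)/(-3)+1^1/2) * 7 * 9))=32 * sqrt(221)/2121+272/707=0.61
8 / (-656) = -1 / 82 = -0.01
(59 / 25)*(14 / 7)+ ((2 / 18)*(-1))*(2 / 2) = 1037 / 225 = 4.61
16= 16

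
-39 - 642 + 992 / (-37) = -26189 / 37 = -707.81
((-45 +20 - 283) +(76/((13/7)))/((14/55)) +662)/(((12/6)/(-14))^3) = -2295356/13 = -176565.85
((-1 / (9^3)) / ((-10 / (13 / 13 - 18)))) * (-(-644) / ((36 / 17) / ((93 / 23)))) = -62713 / 21870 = -2.87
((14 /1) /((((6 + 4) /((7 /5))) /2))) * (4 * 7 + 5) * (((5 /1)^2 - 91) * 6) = -1280664 /25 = -51226.56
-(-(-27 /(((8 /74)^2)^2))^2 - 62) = 2560597525971641 /65536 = 39071617522.76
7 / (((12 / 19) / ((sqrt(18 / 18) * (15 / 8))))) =20.78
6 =6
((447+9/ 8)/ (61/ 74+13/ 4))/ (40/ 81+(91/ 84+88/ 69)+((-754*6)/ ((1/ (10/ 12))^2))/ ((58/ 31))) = -54915030/ 836956831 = -0.07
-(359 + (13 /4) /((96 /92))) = -34763 /96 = -362.11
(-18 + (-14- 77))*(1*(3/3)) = -109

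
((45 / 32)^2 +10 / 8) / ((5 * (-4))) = -661 / 4096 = -0.16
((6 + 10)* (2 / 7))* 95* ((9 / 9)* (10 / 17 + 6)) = 48640 / 17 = 2861.18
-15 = -15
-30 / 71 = -0.42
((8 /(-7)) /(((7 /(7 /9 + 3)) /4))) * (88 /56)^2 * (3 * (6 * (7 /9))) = -263296 /3087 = -85.29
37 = 37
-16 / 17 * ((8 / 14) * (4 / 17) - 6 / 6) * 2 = 3296 / 2023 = 1.63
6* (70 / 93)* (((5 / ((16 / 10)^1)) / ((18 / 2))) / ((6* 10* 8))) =175 / 53568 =0.00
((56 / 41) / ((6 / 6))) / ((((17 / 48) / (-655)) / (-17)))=1760640 / 41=42942.44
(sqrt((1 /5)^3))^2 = 1 /125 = 0.01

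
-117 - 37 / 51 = -6004 / 51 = -117.73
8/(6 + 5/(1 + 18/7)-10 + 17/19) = -380/81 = -4.69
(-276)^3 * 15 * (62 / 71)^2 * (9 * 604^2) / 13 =-3980322585547223040 / 65533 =-60737683084052.66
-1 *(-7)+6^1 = 13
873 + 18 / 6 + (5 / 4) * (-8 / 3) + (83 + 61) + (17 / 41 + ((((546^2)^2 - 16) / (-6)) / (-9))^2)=80958976086691896613943 / 29889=2708654558087988778.95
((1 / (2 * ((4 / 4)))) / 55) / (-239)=-1 / 26290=-0.00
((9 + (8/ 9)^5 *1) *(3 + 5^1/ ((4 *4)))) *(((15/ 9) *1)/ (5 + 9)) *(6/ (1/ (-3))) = -149515385/ 2204496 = -67.82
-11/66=-1/6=-0.17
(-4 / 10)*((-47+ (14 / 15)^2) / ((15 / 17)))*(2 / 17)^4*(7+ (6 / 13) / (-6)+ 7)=60115168 / 1077789375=0.06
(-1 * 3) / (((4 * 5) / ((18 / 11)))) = -27 / 110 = -0.25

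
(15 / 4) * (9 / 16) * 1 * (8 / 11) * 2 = 135 / 44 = 3.07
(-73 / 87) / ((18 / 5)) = -0.23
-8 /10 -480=-2404 /5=-480.80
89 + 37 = 126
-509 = -509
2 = 2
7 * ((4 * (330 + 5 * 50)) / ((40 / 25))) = 10150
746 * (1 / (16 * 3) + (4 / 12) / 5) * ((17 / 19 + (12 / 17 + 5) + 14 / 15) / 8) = 47653361 / 775200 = 61.47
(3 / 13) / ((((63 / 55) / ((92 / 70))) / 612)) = 103224 / 637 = 162.05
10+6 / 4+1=25 / 2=12.50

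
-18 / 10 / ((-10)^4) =-9 / 50000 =-0.00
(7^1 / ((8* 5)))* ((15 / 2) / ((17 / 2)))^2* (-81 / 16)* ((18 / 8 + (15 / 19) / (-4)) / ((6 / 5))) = -1658475 / 1405696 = -1.18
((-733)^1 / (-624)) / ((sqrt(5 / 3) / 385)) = 56441 * sqrt(15) / 624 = 350.31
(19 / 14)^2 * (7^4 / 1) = 17689 / 4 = 4422.25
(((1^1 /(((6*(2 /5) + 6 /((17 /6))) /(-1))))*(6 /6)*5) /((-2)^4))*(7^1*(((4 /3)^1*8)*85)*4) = -252875 /144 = -1756.08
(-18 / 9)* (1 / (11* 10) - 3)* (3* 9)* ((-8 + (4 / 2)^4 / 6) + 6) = 107.67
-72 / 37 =-1.95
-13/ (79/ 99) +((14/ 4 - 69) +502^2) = 39803709/ 158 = 251922.21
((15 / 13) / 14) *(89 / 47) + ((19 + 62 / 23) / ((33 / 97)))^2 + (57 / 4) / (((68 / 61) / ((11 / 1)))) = 2819882282993995 / 670180374864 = 4207.65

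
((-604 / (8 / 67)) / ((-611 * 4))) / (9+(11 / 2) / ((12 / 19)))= 30351 / 259675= 0.12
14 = 14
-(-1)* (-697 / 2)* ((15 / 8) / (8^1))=-10455 / 128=-81.68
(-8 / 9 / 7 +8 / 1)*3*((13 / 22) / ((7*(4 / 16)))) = 12896 / 1617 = 7.98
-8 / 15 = -0.53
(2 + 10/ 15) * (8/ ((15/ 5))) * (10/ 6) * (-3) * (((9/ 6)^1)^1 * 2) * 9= -960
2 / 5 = 0.40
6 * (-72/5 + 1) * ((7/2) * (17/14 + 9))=-28743/10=-2874.30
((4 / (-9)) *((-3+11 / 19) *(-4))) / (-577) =736 / 98667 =0.01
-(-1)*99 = 99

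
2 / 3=0.67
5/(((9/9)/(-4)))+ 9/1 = -11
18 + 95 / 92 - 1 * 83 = -5885 / 92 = -63.97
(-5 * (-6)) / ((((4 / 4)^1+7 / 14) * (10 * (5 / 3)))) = 6 / 5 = 1.20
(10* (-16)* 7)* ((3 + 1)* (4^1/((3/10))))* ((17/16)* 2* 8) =-1015466.67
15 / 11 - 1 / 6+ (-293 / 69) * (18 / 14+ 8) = -406271 / 10626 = -38.23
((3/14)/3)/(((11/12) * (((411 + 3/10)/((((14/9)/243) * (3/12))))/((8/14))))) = 40/230875029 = 0.00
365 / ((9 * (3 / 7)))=2555 / 27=94.63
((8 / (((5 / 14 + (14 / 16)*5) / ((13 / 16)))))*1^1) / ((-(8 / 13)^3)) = -199927 / 33920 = -5.89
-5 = -5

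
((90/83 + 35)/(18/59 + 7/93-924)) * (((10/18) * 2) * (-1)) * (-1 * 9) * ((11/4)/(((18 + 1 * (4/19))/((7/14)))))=-17173075425/582159923672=-0.03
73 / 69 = 1.06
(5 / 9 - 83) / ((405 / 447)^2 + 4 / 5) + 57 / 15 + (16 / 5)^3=-2893614619 / 202420125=-14.30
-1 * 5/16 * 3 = -15/16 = -0.94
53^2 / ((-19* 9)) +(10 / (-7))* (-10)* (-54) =-787.86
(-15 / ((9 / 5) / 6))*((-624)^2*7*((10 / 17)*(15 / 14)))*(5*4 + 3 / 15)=-1735013647.06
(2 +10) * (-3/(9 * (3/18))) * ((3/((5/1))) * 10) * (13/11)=-1872/11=-170.18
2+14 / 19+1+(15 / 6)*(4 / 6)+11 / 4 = 1859 / 228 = 8.15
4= 4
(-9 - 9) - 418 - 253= -689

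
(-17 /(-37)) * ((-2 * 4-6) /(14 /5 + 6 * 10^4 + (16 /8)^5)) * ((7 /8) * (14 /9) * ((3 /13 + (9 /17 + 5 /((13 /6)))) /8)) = -3955 /70718544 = -0.00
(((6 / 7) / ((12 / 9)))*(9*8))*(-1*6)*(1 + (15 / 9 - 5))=648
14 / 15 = 0.93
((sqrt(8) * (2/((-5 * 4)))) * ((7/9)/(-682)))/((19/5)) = 7 * sqrt(2)/116622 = 0.00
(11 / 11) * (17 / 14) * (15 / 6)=85 / 28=3.04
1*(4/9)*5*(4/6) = 40/27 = 1.48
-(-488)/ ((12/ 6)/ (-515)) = -125660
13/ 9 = 1.44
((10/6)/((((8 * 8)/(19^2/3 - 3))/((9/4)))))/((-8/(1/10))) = -11/128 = -0.09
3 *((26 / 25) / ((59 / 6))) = 468 / 1475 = 0.32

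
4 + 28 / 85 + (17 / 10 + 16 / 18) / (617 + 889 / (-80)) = 160694392 / 37080315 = 4.33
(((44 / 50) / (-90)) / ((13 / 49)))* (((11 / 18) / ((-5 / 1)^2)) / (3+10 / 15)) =-539 / 2193750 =-0.00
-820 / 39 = -21.03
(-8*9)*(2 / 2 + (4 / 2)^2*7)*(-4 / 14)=4176 / 7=596.57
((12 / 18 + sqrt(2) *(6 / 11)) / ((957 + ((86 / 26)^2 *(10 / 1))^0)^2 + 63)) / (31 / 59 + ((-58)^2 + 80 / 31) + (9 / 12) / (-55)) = 804760 / 3730555530873093 + 219480 *sqrt(2) / 1243518510291031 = 0.00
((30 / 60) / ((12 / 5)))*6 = 5 / 4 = 1.25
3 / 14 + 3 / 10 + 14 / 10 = 67 / 35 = 1.91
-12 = -12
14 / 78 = 7 / 39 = 0.18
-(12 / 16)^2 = -9 / 16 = -0.56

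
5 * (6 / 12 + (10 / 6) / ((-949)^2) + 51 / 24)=283689515 / 21614424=13.13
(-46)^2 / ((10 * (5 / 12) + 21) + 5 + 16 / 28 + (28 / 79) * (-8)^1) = 7020888 / 92581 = 75.84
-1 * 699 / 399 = -233 / 133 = -1.75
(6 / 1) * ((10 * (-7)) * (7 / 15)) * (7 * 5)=-6860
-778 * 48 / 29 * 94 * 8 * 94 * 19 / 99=-16718560256 / 957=-17469759.93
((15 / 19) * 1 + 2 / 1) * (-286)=-15158 / 19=-797.79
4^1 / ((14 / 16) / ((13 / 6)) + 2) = 208 / 125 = 1.66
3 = 3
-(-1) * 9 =9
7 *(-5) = -35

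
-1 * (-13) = 13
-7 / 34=-0.21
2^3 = 8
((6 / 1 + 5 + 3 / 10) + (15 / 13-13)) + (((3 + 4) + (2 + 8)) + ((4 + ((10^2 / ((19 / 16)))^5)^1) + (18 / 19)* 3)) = 1363148807498800661 / 321892870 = 4234790312.38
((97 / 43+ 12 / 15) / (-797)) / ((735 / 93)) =-20367 / 41981975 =-0.00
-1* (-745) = 745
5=5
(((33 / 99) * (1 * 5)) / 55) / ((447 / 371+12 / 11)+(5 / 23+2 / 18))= 25599 / 2216891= 0.01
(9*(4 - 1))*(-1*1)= -27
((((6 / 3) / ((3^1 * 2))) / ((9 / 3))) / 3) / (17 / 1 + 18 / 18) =1 / 486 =0.00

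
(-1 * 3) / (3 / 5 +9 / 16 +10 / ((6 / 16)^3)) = -6480 / 412111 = -0.02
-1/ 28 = -0.04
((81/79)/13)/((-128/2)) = -81/65728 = -0.00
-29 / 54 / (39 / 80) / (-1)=1160 / 1053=1.10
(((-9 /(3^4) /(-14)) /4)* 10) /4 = 5 /1008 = 0.00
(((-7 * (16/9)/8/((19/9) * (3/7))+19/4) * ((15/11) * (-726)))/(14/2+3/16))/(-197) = 182424/86089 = 2.12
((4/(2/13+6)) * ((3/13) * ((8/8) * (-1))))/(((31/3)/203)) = -1827/620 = -2.95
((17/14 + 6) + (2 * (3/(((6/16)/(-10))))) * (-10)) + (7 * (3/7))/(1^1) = 22543/14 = 1610.21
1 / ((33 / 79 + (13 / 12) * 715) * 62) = 474 / 22775731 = 0.00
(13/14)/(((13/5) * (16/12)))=15/56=0.27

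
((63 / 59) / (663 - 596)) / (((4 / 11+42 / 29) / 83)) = 1668051 / 2284834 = 0.73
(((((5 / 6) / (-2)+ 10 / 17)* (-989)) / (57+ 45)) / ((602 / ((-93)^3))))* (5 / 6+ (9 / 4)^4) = 69625886695 / 1183744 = 58818.37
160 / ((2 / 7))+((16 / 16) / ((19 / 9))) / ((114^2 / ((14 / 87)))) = 668340967 / 1193466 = 560.00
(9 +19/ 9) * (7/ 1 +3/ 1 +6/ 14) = 7300/ 63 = 115.87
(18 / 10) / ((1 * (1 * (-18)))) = -1 / 10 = -0.10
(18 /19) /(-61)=-0.02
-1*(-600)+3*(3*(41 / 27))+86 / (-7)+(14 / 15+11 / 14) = 6031 / 10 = 603.10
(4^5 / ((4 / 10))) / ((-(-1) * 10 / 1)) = 256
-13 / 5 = -2.60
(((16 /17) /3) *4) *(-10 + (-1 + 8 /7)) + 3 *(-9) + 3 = -4328 /119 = -36.37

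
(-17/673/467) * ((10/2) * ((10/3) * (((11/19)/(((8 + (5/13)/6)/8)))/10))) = -11440/220946573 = -0.00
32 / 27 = 1.19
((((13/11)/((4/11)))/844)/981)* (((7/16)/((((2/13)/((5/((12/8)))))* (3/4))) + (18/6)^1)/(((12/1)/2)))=7319/715360896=0.00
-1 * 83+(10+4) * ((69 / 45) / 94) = -58354 / 705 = -82.77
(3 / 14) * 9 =27 / 14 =1.93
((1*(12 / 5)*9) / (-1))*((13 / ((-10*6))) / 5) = 117 / 125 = 0.94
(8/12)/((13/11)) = 0.56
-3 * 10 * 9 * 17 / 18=-255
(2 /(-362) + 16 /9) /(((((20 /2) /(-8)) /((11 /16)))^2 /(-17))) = -5938559 /651600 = -9.11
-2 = -2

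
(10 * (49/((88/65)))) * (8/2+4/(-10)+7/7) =73255/44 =1664.89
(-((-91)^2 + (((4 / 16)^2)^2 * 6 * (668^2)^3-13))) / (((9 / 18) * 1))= -4164856626519384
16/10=8/5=1.60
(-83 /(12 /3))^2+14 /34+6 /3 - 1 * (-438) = 870.97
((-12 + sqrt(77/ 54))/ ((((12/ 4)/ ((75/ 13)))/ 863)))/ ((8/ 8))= -258900/ 13 + 21575 * sqrt(462)/ 234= -17933.60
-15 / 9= -5 / 3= -1.67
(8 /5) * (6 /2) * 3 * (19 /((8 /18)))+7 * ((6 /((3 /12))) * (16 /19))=71922 /95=757.07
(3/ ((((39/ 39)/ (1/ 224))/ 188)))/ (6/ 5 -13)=-705/ 3304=-0.21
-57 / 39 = -19 / 13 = -1.46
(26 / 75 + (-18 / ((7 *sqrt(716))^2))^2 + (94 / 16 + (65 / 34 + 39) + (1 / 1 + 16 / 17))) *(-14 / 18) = -38508378683951 / 1008887783400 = -38.17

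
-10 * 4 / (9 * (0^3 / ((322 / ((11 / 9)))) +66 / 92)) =-1840 / 297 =-6.20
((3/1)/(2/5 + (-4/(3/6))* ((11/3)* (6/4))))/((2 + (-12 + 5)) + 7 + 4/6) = -45/1744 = -0.03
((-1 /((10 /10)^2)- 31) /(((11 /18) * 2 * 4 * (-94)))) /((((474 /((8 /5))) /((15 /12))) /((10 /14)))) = 60 /285901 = 0.00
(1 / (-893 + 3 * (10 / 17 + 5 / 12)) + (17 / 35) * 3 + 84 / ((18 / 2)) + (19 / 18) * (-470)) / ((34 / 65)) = -20045835472 / 21605283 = -927.82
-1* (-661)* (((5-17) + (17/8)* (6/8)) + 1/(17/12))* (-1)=3488097/544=6411.94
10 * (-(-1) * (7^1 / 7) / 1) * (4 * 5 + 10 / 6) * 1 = 650 / 3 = 216.67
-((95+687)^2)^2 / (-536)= 46745200322 / 67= 697689557.04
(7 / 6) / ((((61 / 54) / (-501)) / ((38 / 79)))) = -1199394 / 4819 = -248.89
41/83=0.49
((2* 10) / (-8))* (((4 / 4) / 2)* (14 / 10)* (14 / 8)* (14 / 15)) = -343 / 120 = -2.86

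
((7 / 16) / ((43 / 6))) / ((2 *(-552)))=-7 / 126592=-0.00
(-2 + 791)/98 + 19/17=15275/1666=9.17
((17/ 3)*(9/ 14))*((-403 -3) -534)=-23970/ 7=-3424.29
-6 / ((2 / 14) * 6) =-7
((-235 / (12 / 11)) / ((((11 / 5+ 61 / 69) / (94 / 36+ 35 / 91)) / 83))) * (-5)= 86481756625 / 995904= 86837.44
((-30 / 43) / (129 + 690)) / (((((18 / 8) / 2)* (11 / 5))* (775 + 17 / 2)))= -0.00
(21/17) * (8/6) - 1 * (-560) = 9548/17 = 561.65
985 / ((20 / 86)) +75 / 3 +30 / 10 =8527 / 2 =4263.50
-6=-6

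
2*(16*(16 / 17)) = 512 / 17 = 30.12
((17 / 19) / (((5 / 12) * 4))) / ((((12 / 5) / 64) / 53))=14416 / 19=758.74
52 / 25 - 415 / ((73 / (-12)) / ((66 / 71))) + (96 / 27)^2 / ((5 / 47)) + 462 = 6783600566 / 10495575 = 646.33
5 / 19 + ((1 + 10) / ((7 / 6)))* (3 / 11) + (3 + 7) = 1707 / 133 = 12.83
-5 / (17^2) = -5 / 289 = -0.02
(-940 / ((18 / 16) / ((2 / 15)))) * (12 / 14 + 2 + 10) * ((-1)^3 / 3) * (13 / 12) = 97760 / 189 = 517.25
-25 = -25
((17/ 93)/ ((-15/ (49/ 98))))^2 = 289/ 7784100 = 0.00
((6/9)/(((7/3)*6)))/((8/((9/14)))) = 3/784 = 0.00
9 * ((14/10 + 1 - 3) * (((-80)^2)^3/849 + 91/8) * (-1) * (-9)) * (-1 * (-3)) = -509607954773937/11320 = -45018370563.07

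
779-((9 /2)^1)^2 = 3035 /4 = 758.75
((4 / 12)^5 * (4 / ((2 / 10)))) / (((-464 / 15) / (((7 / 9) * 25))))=-4375 / 84564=-0.05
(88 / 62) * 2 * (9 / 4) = 198 / 31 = 6.39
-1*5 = -5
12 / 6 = 2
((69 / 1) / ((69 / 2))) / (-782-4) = -1 / 393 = -0.00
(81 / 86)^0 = 1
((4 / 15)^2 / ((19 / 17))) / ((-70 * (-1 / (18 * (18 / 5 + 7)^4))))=206.55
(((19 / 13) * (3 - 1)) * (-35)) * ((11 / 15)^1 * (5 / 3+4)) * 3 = -49742 / 39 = -1275.44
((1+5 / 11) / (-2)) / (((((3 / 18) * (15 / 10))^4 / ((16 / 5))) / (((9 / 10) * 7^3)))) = -50577408 / 275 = -183917.85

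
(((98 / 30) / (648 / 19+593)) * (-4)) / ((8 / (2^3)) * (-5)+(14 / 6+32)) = -931 / 1310650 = -0.00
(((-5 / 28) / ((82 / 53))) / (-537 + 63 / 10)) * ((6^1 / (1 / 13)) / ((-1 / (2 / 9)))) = -17225 / 4569327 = -0.00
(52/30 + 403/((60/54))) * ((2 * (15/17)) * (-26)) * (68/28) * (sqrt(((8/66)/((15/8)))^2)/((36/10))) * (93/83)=-140991968/172557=-817.07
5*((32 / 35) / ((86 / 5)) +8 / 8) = 1585 / 301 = 5.27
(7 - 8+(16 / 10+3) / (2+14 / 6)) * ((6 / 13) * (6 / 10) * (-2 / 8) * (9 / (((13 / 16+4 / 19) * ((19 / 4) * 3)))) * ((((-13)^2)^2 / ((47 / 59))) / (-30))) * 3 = 17229888 / 1827125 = 9.43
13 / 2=6.50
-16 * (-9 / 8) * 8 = 144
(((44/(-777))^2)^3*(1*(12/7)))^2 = 0.00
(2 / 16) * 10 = 5 / 4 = 1.25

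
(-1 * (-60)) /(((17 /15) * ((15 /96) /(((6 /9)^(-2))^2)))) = 29160 /17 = 1715.29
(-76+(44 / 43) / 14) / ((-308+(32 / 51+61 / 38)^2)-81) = 85836058776 / 434132416487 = 0.20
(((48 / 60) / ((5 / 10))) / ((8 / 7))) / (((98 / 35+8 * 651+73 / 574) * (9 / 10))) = 40180 / 134598249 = 0.00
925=925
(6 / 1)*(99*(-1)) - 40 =-634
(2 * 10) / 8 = 5 / 2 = 2.50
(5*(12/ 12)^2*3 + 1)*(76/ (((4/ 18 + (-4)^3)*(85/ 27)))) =-147744/ 24395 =-6.06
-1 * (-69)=69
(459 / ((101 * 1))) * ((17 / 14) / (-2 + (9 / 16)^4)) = -255688704 / 88029277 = -2.90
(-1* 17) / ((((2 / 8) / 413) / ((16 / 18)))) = -224672 / 9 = -24963.56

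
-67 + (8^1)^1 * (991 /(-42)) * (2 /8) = -2398 /21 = -114.19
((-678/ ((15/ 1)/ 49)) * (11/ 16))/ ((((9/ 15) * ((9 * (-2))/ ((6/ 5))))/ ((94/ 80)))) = 198.79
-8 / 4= -2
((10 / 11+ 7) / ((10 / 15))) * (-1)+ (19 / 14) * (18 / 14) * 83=71667 / 539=132.96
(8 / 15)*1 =8 / 15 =0.53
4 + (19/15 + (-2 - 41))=-566/15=-37.73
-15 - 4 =-19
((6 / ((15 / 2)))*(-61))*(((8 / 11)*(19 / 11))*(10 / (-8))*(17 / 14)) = 78812 / 847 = 93.05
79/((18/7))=553/18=30.72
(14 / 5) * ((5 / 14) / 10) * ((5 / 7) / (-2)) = -1 / 28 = -0.04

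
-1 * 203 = -203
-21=-21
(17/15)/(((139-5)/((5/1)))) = 17/402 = 0.04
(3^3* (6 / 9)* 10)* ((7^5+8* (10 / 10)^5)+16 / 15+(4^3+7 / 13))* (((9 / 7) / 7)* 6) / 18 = 118501848 / 637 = 186031.16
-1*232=-232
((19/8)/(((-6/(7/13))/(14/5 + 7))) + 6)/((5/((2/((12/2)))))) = 12203/46800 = 0.26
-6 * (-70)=420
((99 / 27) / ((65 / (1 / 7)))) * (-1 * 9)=-33 / 455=-0.07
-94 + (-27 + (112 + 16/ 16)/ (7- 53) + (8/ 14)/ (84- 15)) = -119251/ 966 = -123.45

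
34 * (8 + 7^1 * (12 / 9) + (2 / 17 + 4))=2188 / 3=729.33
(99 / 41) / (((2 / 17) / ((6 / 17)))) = 297 / 41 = 7.24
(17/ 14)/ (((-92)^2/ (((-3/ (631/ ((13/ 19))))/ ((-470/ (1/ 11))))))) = 663/ 7344752972480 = 0.00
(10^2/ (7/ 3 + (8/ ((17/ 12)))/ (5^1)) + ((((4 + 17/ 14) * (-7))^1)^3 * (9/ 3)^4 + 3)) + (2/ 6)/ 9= -751232810809/ 190728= -3938765.21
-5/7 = -0.71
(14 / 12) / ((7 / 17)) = 17 / 6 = 2.83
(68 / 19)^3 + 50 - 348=-1729550 / 6859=-252.16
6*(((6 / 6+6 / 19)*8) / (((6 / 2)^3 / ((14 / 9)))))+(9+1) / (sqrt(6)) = 5600 / 1539+5*sqrt(6) / 3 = 7.72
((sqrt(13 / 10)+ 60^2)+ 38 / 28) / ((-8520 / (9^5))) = -992397177 / 39760 -19683 * sqrt(130) / 28400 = -24967.59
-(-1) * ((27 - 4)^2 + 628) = 1157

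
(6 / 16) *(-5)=-15 / 8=-1.88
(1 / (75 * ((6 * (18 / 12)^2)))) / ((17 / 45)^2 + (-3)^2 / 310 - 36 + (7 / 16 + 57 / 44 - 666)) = -10912 / 7734932881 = -0.00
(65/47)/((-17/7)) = -455/799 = -0.57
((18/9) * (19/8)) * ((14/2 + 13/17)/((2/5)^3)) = 78375/136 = 576.29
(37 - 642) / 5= -121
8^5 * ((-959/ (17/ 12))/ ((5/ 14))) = -5279318016/ 85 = -62109623.72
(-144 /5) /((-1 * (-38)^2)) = 0.02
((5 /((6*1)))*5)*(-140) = -1750 /3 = -583.33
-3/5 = -0.60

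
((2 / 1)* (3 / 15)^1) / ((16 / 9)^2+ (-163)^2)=162 / 10761725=0.00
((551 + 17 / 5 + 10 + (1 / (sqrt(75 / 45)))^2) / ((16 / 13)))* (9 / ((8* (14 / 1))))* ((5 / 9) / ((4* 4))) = 36725 / 28672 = 1.28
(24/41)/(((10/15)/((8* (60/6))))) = 70.24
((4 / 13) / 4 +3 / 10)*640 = 3136 / 13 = 241.23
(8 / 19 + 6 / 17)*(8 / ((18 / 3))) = 1000 / 969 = 1.03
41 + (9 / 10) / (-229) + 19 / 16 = 772803 / 18320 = 42.18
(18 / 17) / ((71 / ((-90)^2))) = 145800 / 1207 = 120.80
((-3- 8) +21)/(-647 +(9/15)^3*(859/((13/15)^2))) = -4225/168989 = -0.03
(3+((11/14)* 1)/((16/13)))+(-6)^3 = -212.36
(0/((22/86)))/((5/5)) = 0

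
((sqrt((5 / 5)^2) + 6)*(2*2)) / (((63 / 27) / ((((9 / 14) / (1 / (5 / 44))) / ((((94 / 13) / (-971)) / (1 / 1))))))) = -1704105 / 14476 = -117.72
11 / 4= 2.75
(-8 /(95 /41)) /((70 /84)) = -1968 /475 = -4.14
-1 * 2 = -2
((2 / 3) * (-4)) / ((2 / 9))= -12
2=2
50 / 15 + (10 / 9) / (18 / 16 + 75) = 18350 / 5481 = 3.35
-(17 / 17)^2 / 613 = -1 / 613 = -0.00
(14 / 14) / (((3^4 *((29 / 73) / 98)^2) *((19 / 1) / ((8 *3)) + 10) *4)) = 14622776 / 840159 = 17.40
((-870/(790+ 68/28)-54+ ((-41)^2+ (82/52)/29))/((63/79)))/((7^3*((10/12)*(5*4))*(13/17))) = 434905748819/932474552100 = 0.47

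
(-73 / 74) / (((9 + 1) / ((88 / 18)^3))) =-11.53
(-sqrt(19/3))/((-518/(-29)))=-29*sqrt(57)/1554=-0.14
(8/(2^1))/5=0.80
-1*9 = -9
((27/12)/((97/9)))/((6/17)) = 459/776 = 0.59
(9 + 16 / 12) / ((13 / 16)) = 496 / 39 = 12.72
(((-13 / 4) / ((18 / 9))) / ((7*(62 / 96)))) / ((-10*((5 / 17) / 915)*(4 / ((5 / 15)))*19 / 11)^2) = -5074666311 / 62669600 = -80.97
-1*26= -26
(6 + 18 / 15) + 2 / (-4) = 67 / 10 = 6.70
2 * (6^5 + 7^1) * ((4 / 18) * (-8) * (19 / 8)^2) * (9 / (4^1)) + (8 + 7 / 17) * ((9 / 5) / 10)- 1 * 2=-351208.36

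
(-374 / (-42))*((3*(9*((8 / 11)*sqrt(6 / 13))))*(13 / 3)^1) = 514.77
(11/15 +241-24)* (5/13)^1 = 3266/39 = 83.74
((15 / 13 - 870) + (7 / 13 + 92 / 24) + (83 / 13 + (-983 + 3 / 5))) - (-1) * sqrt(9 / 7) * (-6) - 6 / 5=-718259 / 390 - 18 * sqrt(7) / 7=-1848.49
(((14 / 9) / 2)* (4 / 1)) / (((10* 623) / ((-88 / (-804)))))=44 / 805005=0.00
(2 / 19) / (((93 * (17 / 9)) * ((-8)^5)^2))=3 / 5375688441856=0.00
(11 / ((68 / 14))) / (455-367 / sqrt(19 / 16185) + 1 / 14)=-2769382 * sqrt(307515) / 7250454507337-65245411 / 7250454507337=-0.00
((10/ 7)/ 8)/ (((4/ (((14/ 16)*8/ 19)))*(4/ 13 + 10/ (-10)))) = -65/ 2736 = -0.02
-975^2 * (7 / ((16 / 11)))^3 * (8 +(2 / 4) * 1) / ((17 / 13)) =-5641891880625 / 8192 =-688707504.96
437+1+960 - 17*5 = 1313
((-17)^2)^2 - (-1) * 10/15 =83521.67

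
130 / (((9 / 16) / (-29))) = -60320 / 9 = -6702.22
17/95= 0.18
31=31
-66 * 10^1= -660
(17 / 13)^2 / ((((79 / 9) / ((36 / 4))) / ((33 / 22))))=70227 / 26702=2.63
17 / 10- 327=-3253 / 10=-325.30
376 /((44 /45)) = 4230 /11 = 384.55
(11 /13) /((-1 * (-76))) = 11 /988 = 0.01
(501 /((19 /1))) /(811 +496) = 501 /24833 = 0.02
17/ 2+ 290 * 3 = 1757/ 2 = 878.50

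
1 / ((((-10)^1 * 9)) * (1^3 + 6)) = -1 / 630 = -0.00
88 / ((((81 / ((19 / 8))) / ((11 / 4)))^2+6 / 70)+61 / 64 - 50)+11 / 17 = 259222841757 / 174398461799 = 1.49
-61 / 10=-6.10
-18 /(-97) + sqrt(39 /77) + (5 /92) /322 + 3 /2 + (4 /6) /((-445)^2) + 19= sqrt(3003) /77 + 35312442179131 /1707091146600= 21.40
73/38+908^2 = 31329705/38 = 824465.92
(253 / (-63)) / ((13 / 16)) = -4048 / 819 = -4.94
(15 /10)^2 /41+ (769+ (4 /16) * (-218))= 117187 /164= 714.55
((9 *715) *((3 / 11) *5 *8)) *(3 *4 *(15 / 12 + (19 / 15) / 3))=1408680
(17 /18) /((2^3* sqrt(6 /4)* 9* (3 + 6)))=17* sqrt(6) /34992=0.00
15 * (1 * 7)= 105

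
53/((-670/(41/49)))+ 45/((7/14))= 2952527/32830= 89.93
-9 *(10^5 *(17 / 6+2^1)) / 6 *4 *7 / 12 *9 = -15225000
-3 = -3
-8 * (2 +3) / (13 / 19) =-760 / 13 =-58.46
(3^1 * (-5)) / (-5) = 3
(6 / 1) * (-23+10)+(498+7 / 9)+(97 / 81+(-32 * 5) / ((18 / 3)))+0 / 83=32020 / 81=395.31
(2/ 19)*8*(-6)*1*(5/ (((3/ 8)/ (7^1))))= -8960/ 19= -471.58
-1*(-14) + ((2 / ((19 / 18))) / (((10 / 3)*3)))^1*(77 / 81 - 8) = 12.66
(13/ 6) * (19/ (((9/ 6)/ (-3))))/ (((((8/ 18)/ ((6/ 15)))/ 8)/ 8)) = -23712/ 5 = -4742.40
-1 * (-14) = 14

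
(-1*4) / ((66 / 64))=-128 / 33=-3.88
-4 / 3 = -1.33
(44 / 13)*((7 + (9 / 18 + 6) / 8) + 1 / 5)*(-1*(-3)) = 21153 / 260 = 81.36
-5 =-5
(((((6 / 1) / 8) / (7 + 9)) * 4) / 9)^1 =1 / 48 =0.02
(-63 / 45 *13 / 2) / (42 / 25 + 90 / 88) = -10010 / 2973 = -3.37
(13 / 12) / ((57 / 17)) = 221 / 684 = 0.32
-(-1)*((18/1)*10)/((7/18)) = 3240/7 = 462.86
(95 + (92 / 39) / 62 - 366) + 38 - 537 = -930884 / 1209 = -769.96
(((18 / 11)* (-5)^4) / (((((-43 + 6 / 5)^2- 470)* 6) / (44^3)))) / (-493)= -363000000 / 15741983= -23.06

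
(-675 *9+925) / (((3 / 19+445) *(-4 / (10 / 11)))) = 244625 / 93038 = 2.63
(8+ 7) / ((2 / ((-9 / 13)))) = -135 / 26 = -5.19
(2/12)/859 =0.00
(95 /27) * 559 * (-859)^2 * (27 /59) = 664155432.29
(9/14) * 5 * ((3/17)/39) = 45/3094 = 0.01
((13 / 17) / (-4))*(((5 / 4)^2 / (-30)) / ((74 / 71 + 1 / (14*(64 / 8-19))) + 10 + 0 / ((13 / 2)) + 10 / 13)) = 923923 / 1095388608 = 0.00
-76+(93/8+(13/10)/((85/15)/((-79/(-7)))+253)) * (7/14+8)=27463877/1201600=22.86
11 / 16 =0.69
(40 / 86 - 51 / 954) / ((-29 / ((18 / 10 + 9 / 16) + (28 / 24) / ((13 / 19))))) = -5495203 / 95171040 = -0.06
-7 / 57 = -0.12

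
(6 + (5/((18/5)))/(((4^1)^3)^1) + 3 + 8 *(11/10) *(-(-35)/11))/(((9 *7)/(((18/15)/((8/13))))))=554437/483840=1.15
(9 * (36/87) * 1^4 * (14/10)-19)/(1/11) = -21989/145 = -151.65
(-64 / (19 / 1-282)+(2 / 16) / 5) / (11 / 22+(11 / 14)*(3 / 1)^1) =19761 / 210400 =0.09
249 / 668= 0.37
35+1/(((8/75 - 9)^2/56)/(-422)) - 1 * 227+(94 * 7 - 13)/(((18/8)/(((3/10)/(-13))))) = -2876793398/5783557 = -497.41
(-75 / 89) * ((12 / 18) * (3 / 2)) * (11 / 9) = -275 / 267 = -1.03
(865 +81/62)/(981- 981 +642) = 53711/39804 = 1.35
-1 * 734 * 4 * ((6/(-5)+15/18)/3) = 16148/45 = 358.84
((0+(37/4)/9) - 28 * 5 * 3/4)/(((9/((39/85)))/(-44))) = 535249/2295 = 233.22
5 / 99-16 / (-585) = 167 / 2145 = 0.08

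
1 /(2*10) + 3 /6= 11 /20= 0.55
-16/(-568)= 2/71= 0.03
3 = 3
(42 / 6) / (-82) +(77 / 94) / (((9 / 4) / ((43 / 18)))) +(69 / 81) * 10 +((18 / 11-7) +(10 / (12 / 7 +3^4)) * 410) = 35461817161 / 662745402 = 53.51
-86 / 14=-43 / 7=-6.14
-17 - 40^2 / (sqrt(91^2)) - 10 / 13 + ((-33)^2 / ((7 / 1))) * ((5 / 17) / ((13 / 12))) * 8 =302.54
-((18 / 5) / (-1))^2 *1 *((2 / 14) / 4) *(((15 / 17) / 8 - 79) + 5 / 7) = 6028263 / 166600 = 36.18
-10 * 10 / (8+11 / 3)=-60 / 7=-8.57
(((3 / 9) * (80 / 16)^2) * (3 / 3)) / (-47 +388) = 25 / 1023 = 0.02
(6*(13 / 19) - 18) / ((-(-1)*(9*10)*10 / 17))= -374 / 1425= -0.26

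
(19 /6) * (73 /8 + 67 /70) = 17879 /560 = 31.93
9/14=0.64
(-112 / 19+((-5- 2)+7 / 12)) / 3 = -2807 / 684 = -4.10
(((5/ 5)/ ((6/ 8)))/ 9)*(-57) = -76/ 9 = -8.44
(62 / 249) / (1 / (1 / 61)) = 62 / 15189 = 0.00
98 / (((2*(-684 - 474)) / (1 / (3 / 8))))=-196 / 1737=-0.11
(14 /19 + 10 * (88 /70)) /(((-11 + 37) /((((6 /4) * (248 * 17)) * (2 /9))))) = 1243720 /1729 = 719.33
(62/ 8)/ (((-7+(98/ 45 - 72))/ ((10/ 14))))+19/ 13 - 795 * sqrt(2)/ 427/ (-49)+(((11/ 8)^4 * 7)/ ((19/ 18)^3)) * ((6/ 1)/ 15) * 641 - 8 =795 * sqrt(2)/ 20923+15047643289202341/ 2761922858240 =5448.30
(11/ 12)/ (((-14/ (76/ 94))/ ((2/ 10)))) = -209/ 19740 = -0.01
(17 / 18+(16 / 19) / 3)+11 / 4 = 2719 / 684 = 3.98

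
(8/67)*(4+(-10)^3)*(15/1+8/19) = -2334624/1273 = -1833.95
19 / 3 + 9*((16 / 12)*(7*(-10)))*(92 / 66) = -38431 / 33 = -1164.58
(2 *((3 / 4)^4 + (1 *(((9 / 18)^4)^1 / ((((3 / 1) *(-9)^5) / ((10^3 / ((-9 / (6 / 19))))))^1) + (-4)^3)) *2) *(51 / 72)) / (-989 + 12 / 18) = 5610900377341 / 30657258224640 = 0.18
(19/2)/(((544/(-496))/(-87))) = 51243/68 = 753.57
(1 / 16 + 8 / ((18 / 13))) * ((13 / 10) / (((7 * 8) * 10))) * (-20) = -10933 / 40320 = -0.27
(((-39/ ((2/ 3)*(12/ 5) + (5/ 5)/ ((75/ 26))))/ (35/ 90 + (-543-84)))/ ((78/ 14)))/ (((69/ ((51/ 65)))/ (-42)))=-674730/ 246186733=-0.00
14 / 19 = 0.74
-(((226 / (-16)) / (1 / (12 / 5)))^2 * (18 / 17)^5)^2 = -2947160997867537705024 / 1259996187780625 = -2339023.74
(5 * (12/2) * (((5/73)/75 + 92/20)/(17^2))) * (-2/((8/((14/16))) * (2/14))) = -123431/168776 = -0.73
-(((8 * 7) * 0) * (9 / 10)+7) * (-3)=21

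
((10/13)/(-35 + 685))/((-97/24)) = -24/81965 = -0.00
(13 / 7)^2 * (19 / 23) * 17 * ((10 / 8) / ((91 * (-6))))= -20995 / 189336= -0.11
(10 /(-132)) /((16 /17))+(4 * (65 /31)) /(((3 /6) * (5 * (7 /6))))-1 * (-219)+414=635.80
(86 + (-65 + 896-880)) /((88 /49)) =1813 /88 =20.60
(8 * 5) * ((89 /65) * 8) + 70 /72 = 205511 /468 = 439.13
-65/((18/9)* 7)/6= -65/84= -0.77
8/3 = 2.67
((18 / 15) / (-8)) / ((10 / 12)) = -9 / 50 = -0.18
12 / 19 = 0.63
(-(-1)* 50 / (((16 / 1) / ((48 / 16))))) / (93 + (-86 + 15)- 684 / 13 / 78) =12675 / 28832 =0.44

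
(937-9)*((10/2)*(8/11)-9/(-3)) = 67744/11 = 6158.55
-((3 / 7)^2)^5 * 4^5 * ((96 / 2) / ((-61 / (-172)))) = -499208749056 / 17230990189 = -28.97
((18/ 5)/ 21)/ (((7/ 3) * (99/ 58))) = 116/ 2695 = 0.04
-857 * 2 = -1714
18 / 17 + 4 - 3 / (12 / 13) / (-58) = 20173 / 3944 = 5.11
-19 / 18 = -1.06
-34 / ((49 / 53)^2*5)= -95506 / 12005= -7.96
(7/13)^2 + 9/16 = 2305/2704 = 0.85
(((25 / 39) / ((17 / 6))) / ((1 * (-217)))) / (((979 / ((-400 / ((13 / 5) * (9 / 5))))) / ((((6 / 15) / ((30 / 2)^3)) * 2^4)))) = 25600 / 148314743577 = 0.00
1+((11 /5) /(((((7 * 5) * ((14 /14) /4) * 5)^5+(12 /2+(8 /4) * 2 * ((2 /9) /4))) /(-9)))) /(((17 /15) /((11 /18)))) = 25112020786519 /25112022459223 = 1.00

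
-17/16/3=-17/48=-0.35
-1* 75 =-75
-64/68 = -16/17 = -0.94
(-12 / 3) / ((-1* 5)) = 4 / 5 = 0.80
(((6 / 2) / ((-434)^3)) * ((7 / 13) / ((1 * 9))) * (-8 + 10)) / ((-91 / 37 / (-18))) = -111 / 3453789794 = -0.00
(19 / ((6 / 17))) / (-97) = -323 / 582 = -0.55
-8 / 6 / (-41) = 4 / 123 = 0.03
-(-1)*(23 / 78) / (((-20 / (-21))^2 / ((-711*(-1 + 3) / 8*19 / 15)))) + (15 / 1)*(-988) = -3097784643 / 208000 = -14893.20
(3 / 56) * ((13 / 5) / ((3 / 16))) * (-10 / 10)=-26 / 35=-0.74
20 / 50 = 2 / 5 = 0.40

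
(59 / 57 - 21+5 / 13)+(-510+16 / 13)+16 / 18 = -1172545 / 2223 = -527.46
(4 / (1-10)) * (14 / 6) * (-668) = 18704 / 27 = 692.74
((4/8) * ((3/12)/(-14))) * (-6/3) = 1/56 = 0.02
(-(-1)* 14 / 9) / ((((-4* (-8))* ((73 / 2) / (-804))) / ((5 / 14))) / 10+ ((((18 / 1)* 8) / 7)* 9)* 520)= 82075 / 5079650538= 0.00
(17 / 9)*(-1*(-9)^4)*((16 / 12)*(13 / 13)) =-16524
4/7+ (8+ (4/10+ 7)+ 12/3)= 699/35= 19.97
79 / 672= 0.12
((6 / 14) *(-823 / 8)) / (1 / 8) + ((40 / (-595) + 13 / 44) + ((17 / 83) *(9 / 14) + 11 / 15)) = -2292154367 / 6518820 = -351.62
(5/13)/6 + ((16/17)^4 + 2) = 18558689/6514638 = 2.85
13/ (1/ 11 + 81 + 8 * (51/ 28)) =1001/ 7366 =0.14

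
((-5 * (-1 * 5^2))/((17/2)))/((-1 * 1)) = -250/17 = -14.71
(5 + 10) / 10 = 3 / 2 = 1.50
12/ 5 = 2.40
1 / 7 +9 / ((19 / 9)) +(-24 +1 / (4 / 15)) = -8429 / 532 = -15.84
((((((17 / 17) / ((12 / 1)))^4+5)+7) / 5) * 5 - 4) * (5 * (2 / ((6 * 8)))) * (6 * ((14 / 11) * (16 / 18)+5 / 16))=1896940715 / 131383296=14.44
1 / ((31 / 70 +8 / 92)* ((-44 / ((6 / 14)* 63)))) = -21735 / 18766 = -1.16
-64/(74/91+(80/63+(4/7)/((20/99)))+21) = -65520/26527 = -2.47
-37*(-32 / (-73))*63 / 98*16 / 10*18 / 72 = -10656 / 2555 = -4.17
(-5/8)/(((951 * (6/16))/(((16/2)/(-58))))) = 20/82737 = 0.00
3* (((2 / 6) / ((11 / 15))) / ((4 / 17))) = 255 / 44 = 5.80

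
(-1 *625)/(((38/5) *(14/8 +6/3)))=-1250/57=-21.93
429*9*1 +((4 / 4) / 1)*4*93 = 4233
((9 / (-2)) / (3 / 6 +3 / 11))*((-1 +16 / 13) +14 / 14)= -1584 / 221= -7.17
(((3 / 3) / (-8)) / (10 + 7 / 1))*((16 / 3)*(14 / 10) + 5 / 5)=-127 / 2040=-0.06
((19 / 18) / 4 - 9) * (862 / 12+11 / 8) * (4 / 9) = -1105153 / 3888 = -284.25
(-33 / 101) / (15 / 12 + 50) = -132 / 20705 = -0.01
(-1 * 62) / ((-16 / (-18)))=-279 / 4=-69.75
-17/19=-0.89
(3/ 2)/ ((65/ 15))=9/ 26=0.35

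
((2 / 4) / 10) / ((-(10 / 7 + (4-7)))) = 7 / 220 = 0.03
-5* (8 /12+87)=-1315 /3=-438.33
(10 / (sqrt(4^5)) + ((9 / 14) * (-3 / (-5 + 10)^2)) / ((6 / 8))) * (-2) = -587 / 1400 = -0.42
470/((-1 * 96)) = -235/48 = -4.90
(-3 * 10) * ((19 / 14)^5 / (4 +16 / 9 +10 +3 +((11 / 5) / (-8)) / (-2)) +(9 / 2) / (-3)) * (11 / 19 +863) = 32555.28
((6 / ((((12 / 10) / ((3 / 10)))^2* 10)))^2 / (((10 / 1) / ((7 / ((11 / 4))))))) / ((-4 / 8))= -63 / 88000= -0.00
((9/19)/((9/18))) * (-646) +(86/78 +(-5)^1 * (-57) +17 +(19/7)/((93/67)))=-2597650/8463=-306.94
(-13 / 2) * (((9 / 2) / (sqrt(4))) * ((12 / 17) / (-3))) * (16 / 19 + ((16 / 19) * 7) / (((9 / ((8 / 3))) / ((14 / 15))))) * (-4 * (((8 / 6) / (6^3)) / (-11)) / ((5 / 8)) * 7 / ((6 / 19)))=6924736 / 10224225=0.68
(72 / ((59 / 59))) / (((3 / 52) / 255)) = 318240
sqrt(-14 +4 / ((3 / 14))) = sqrt(42) / 3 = 2.16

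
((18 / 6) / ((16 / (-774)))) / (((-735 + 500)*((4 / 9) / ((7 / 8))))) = 73143 / 60160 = 1.22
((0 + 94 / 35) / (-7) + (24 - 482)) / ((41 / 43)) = -4829072 / 10045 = -480.74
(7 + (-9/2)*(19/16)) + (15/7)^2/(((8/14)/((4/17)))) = 13507/3808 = 3.55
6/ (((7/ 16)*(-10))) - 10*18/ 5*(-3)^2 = -325.37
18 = 18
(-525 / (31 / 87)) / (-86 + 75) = 45675 / 341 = 133.94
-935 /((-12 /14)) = 6545 /6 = 1090.83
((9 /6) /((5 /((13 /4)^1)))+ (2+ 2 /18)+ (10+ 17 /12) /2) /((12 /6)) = 1583 /360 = 4.40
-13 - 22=-35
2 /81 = 0.02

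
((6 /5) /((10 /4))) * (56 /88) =84 /275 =0.31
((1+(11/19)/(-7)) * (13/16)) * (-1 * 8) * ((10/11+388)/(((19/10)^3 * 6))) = -565409000/10034717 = -56.35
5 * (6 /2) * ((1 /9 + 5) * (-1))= -230 /3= -76.67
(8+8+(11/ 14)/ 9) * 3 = 2027/ 42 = 48.26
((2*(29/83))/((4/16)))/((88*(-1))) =-29/913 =-0.03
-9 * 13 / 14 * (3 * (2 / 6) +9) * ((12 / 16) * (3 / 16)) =-5265 / 448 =-11.75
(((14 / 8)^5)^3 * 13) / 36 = 61718299629259 / 38654705664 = 1596.66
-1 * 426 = -426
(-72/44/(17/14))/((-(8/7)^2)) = 1.03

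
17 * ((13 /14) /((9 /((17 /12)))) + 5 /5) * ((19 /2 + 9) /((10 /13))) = 14170741 /30240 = 468.61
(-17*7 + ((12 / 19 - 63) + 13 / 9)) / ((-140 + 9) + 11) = 30767 / 20520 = 1.50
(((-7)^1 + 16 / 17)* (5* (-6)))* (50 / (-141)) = -51500 / 799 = -64.46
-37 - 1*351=-388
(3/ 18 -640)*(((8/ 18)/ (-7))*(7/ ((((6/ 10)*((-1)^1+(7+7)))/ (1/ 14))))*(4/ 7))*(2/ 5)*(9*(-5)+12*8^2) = 7401592/ 17199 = 430.35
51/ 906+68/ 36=5287/ 2718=1.95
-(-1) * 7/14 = 1/2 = 0.50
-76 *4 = -304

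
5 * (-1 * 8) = -40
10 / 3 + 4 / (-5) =38 / 15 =2.53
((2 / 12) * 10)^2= 25 / 9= 2.78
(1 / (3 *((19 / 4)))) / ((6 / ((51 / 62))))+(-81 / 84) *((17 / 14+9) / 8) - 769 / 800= -2.18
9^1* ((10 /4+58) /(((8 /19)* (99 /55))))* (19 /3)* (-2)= -218405 /24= -9100.21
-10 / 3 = -3.33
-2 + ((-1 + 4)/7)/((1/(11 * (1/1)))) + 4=47/7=6.71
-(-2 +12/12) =1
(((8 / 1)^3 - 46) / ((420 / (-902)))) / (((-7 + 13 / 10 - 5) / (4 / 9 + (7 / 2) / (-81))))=6830395 / 182007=37.53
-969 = -969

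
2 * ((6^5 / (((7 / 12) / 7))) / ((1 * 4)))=46656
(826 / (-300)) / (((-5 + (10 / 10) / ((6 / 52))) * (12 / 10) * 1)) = -413 / 660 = -0.63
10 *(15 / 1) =150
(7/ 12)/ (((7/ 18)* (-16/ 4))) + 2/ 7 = -5/ 56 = -0.09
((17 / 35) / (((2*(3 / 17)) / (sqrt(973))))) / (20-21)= -289*sqrt(973) / 210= -42.93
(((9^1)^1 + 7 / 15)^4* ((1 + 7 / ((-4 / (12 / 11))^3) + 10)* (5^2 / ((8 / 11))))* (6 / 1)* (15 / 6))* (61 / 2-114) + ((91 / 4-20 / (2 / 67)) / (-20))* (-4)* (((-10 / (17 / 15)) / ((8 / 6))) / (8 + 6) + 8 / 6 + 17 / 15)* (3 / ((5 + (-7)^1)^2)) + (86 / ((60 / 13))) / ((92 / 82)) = -53715870126163034653 / 14306846400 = -3754556987.92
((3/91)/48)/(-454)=-1/661024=-0.00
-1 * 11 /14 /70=-11 /980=-0.01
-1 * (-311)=311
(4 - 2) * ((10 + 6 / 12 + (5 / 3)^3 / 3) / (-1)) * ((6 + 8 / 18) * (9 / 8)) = -56579 / 324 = -174.63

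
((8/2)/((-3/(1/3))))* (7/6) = -14/27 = -0.52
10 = 10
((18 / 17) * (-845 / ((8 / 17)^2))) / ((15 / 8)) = -8619 / 4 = -2154.75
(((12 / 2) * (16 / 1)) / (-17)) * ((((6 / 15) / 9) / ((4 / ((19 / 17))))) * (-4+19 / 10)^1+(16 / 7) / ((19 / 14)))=-1285384 / 137275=-9.36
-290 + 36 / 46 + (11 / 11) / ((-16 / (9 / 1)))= -289.78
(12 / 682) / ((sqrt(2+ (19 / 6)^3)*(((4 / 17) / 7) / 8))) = 8568*sqrt(43746) / 2486231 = 0.72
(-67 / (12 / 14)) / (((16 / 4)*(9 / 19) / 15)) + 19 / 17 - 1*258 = -1071859 / 1224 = -875.70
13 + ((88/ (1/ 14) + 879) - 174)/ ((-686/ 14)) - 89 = -5661/ 49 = -115.53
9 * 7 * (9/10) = 567/10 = 56.70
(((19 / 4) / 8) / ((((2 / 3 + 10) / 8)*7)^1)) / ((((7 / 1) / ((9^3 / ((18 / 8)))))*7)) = 4617 / 10976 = 0.42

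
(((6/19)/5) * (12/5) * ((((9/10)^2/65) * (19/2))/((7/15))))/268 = 0.00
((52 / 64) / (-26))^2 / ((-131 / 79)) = -79 / 134144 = -0.00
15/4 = 3.75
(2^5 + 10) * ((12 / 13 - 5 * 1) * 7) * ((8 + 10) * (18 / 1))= -5048568 / 13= -388351.38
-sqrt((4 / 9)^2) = -4 / 9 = -0.44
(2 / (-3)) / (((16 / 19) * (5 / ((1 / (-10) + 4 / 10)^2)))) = -57 / 4000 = -0.01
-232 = -232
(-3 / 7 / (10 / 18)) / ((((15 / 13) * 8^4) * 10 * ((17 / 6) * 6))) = -117 / 121856000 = -0.00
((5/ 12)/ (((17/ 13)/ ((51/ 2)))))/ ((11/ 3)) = 195/ 88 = 2.22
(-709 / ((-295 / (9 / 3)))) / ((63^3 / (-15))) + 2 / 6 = 545690 / 1639197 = 0.33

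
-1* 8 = -8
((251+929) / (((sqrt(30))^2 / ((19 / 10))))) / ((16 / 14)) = 7847 / 120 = 65.39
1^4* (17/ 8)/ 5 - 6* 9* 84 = -181423/ 40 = -4535.58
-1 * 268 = -268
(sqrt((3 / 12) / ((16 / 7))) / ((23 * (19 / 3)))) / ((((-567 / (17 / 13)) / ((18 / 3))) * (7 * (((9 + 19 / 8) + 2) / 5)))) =-170 * sqrt(7) / 268069347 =-0.00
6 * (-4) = -24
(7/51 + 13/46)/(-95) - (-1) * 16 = 712987/44574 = 16.00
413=413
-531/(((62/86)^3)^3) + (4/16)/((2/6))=-1067427388887372519/105758488642684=-10093.07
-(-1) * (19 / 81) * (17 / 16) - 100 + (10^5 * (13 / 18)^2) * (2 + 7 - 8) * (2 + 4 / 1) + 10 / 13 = 5271132359 / 16848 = 312863.98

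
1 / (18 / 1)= 1 / 18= 0.06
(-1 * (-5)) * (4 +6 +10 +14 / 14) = 105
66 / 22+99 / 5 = 114 / 5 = 22.80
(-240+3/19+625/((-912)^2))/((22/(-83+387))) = -199486607/60192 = -3314.17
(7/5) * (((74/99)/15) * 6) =1036/2475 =0.42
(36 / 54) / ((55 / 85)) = 1.03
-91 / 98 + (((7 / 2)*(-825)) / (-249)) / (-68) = -86847 / 79016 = -1.10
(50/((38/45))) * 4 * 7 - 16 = 31196/19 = 1641.89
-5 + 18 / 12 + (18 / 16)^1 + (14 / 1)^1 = 93 / 8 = 11.62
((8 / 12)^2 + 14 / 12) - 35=-601 / 18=-33.39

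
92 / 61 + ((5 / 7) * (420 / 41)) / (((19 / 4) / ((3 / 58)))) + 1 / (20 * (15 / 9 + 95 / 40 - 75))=18624016274 / 11734104265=1.59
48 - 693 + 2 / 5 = -3223 / 5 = -644.60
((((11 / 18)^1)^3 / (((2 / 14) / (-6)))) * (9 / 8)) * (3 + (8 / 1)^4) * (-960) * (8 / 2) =169735035.56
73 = 73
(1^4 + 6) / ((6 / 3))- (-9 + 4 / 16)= 49 / 4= 12.25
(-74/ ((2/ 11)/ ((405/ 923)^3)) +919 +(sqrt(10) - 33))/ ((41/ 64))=1334.29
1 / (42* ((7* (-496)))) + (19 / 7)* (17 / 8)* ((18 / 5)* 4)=60558619 / 729120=83.06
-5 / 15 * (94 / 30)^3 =-103823 / 10125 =-10.25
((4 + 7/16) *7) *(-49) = -24353/16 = -1522.06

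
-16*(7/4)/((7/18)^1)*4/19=-288/19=-15.16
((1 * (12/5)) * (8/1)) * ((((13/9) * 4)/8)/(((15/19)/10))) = 7904/45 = 175.64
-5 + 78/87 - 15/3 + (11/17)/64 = -286913/31552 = -9.09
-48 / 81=-16 / 27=-0.59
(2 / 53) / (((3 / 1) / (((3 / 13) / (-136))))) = -1 / 46852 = -0.00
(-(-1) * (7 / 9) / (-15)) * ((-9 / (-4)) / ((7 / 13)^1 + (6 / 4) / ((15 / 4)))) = -0.12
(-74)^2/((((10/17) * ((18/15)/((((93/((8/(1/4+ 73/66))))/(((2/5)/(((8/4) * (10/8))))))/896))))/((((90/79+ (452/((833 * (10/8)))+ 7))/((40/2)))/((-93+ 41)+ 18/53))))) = -276542055973/39068237824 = -7.08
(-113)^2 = 12769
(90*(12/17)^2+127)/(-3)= -49663/867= -57.28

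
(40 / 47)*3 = 120 / 47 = 2.55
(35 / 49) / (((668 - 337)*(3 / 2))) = 0.00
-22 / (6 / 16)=-176 / 3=-58.67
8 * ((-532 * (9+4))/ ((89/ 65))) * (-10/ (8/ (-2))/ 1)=-8990800/ 89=-101020.22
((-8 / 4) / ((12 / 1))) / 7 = -1 / 42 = -0.02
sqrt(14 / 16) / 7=sqrt(14) / 28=0.13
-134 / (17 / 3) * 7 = -2814 / 17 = -165.53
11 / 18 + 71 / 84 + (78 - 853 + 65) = -708.54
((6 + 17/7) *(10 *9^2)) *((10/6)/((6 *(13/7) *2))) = 13275/26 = 510.58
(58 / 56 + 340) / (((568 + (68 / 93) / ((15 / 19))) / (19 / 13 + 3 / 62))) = 522950985 / 577778656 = 0.91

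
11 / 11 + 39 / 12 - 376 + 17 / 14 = -10375 / 28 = -370.54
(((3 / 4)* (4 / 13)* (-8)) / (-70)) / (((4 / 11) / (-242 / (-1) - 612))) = -2442 / 91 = -26.84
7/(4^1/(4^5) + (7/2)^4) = 1792/38417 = 0.05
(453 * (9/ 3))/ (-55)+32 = 401/ 55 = 7.29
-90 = -90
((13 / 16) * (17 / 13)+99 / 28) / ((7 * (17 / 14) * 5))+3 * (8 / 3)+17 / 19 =9.00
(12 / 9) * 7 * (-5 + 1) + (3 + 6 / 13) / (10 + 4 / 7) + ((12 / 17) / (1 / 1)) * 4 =-1677055 / 49062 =-34.18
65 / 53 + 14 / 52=2061 / 1378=1.50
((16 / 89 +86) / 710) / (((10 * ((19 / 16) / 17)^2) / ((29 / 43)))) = 822813056 / 490449185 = 1.68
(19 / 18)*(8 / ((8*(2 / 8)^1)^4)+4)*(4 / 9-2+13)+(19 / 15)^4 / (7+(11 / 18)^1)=168610693 / 3082500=54.70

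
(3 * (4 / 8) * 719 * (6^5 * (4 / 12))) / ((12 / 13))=3028428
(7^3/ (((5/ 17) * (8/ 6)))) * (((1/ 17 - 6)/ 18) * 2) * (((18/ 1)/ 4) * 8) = -103929/ 5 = -20785.80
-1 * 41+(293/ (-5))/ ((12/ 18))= -1289/ 10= -128.90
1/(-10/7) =-7/10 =-0.70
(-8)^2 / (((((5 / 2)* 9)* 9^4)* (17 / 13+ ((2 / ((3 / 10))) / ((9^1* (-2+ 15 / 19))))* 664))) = -0.00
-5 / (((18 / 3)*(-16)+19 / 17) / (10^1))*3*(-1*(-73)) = 186150 / 1613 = 115.41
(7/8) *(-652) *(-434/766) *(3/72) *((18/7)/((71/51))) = 5411763/217544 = 24.88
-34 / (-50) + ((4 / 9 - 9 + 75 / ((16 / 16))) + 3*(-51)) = -19322 / 225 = -85.88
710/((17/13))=9230/17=542.94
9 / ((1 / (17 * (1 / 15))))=51 / 5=10.20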